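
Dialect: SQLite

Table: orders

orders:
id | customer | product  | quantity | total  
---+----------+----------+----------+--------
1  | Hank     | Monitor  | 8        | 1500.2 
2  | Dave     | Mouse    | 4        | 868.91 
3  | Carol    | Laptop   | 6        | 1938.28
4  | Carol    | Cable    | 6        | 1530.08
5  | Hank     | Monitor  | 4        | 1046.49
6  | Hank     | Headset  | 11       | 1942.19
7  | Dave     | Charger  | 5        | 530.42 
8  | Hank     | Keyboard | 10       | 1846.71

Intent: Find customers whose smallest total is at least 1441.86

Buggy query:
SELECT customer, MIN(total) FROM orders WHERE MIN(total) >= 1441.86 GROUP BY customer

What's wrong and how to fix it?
Bug: MIN() in WHERE is a misuse of aggregate

Fix: Replace WHERE with HAVING after the GROUP BY

Corrected query:
SELECT customer, MIN(total) FROM orders GROUP BY customer HAVING MIN(total) >= 1441.86

Result:
customer | MIN(total)
---------+-----------
Carol    | 1530.08   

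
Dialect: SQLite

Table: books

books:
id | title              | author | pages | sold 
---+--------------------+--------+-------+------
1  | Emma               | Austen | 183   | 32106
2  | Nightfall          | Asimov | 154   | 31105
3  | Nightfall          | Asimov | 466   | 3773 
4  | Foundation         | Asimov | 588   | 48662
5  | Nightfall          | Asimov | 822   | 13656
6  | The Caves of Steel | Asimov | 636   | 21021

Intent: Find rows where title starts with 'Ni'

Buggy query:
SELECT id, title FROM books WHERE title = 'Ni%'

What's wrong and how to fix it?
Bug: Wildcards only work with LIKE; '=' treats '%' as a literal character

Fix: Use LIKE for wildcard pattern matching

Corrected query:
SELECT id, title FROM books WHERE title LIKE 'Ni%'

Result:
id | title    
---+----------
2  | Nightfall
3  | Nightfall
5  | Nightfall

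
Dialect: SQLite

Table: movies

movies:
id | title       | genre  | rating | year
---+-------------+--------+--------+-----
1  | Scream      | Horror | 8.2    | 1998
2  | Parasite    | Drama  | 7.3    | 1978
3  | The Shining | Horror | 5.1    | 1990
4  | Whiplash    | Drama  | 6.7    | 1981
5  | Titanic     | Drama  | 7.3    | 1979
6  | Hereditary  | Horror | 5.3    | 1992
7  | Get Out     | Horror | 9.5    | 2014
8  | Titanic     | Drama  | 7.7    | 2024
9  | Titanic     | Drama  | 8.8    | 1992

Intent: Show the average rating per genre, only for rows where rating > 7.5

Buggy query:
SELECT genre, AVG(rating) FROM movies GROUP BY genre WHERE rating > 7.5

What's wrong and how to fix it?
Bug: Row-level WHERE must come before GROUP BY in the clause order

Fix: Move the WHERE clause before GROUP BY

Corrected query:
SELECT genre, AVG(rating) FROM movies WHERE rating > 7.5 GROUP BY genre

Result:
genre  | AVG(rating)
-------+------------
Drama  | 8.25       
Horror | 8.85       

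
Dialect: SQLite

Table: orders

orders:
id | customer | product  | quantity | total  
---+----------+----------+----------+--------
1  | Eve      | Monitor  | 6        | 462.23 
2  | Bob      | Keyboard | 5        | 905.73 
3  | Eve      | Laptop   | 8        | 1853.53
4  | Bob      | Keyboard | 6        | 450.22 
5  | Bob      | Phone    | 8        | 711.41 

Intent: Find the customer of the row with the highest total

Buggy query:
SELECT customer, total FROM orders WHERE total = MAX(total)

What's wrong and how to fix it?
Bug: WHERE is evaluated per row; an aggregate over the whole table isn't defined there

Fix: Wrap MAX in a scalar subquery so WHERE compares against a single value

Corrected query:
SELECT customer, total FROM orders WHERE total = (SELECT MAX(total) FROM orders)

Result:
customer | total  
---------+--------
Eve      | 1853.53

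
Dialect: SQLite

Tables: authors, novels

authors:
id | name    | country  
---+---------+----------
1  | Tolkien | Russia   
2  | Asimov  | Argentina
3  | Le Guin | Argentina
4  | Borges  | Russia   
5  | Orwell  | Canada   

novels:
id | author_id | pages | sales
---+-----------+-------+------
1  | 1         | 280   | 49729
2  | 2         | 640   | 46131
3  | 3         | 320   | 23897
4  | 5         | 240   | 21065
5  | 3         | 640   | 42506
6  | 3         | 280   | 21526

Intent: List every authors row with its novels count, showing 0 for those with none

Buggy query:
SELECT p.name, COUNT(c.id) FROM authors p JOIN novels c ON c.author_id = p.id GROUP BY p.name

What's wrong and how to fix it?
Bug: An inner join excludes parents with zero children

Fix: Switch to LEFT JOIN to retain unmatched parent rows

Corrected query:
SELECT p.name, COUNT(c.id) FROM authors p LEFT JOIN novels c ON c.author_id = p.id GROUP BY p.name

Result:
name    | COUNT(c.id)
--------+------------
Asimov  | 1          
Borges  | 0          
Le Guin | 3          
Orwell  | 1          
Tolkien | 1          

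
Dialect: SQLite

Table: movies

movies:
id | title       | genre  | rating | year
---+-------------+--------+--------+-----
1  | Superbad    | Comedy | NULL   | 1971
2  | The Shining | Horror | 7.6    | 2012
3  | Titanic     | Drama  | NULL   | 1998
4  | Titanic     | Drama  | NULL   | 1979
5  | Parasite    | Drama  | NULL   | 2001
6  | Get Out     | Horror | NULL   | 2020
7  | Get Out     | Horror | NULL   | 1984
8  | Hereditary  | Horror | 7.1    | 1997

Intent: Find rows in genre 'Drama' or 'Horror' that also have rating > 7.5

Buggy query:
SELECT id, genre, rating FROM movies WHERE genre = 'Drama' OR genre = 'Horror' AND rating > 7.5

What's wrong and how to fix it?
Bug: Without parentheses, AND is evaluated before OR, so the rating filter only applies to the 'Horror' branch

Fix: Add parentheses around the OR so the AND applies to both alternatives

Corrected query:
SELECT id, genre, rating FROM movies WHERE (genre = 'Drama' OR genre = 'Horror') AND rating > 7.5

Result:
id | genre  | rating
---+--------+-------
2  | Horror | 7.6   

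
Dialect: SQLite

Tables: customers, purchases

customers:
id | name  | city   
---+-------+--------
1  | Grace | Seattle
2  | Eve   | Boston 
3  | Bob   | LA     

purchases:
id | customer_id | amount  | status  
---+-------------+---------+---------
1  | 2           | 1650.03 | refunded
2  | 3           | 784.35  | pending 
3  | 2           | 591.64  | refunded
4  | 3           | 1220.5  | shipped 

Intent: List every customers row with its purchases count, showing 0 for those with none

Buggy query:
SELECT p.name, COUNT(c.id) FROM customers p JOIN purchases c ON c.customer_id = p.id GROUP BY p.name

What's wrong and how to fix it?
Bug: An inner join excludes parents with zero children

Fix: Switch to LEFT JOIN to retain unmatched parent rows

Corrected query:
SELECT p.name, COUNT(c.id) FROM customers p LEFT JOIN purchases c ON c.customer_id = p.id GROUP BY p.name

Result:
name  | COUNT(c.id)
------+------------
Bob   | 2          
Eve   | 2          
Grace | 0          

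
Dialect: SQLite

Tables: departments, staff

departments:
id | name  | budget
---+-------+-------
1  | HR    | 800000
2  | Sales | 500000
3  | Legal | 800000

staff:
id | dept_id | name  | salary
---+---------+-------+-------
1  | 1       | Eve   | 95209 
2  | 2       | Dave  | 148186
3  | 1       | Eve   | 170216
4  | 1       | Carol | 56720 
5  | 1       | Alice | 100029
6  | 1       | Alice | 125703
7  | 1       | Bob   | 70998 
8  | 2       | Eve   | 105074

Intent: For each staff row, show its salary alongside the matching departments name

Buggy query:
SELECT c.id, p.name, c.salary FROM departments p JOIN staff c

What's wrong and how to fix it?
Bug: Missing join condition: each staff row is matched to all departments rows instead of just its own

Fix: Specify the join condition linking the foreign key to the parent id

Corrected query:
SELECT c.id, p.name, c.salary FROM departments p JOIN staff c ON c.dept_id = p.id

Result:
id | name  | salary
---+-------+-------
1  | HR    | 95209 
2  | Sales | 148186
3  | HR    | 170216
4  | HR    | 56720 
5  | HR    | 100029
6  | HR    | 125703
7  | HR    | 70998 
8  | Sales | 105074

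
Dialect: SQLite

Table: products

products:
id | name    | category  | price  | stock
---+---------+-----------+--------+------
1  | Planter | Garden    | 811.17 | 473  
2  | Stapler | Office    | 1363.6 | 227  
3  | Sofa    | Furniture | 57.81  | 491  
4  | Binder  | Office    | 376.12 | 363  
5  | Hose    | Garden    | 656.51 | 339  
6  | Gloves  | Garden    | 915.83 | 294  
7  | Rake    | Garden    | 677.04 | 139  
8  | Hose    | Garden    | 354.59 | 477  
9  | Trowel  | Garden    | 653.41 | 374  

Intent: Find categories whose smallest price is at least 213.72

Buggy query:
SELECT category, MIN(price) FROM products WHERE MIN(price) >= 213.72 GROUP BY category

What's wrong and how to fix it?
Bug: MIN() in WHERE is a misuse of aggregate

Fix: Use HAVING for the per-group MIN condition

Corrected query:
SELECT category, MIN(price) FROM products GROUP BY category HAVING MIN(price) >= 213.72

Result:
category | MIN(price)
---------+-----------
Garden   | 354.59    
Office   | 376.12    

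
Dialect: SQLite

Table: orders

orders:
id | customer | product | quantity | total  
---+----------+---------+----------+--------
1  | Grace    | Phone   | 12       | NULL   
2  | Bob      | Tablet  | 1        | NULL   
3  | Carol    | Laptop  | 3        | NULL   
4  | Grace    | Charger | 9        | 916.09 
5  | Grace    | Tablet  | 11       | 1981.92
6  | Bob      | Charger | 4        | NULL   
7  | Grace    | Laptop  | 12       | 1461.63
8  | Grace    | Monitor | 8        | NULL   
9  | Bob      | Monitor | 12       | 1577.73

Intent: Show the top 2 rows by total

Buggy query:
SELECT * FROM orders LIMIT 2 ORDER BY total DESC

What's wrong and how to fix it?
Bug: LIMIT must come after ORDER BY

Fix: Sort with ORDER BY, then apply LIMIT

Corrected query:
SELECT * FROM orders ORDER BY total DESC LIMIT 2

Result:
id | customer | product | quantity | total  
---+----------+---------+----------+--------
5  | Grace    | Tablet  | 11       | 1981.92
9  | Bob      | Monitor | 12       | 1577.73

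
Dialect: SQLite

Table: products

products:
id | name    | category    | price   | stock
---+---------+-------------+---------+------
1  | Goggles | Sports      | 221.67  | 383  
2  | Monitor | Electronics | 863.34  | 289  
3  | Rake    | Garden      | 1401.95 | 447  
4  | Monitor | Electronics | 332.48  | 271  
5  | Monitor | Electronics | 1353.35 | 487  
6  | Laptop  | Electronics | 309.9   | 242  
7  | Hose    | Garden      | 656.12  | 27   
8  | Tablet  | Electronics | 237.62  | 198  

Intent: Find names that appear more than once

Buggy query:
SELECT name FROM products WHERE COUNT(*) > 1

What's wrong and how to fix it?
Bug: WHERE can't reference COUNT(*); aggregates are computed after WHERE

Fix: Group first, then use HAVING for the count condition

Corrected query:
SELECT name FROM products GROUP BY name HAVING COUNT(*) > 1

Result:
name   
-------
Monitor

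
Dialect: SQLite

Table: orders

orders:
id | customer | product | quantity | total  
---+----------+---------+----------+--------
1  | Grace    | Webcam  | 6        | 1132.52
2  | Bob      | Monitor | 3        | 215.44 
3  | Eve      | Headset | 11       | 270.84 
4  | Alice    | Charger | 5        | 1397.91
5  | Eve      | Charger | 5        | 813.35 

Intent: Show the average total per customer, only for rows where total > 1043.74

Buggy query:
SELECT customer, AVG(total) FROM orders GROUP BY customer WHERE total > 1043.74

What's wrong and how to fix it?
Bug: WHERE cannot follow GROUP BY

Fix: Move the WHERE clause before GROUP BY

Corrected query:
SELECT customer, AVG(total) FROM orders WHERE total > 1043.74 GROUP BY customer

Result:
customer | AVG(total)
---------+-----------
Alice    | 1397.91   
Grace    | 1132.52   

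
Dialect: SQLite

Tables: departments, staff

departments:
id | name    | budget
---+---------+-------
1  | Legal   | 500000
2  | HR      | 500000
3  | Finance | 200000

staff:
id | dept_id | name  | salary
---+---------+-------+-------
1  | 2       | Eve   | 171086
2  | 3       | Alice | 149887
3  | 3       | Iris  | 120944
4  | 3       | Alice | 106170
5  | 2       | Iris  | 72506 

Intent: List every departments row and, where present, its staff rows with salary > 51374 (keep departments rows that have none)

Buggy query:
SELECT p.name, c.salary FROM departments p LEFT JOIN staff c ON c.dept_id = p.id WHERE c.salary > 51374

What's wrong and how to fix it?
Bug: Filtering c.salary in WHERE discards the NULL rows produced by LEFT JOIN, turning it into an inner join

Fix: Move the right-table condition into the ON clause so unmatched parents are kept

Corrected query:
SELECT p.name, c.salary FROM departments p LEFT JOIN staff c ON c.dept_id = p.id AND c.salary > 51374

Result:
name    | salary
--------+-------
Legal   | NULL  
HR      | 72506 
HR      | 171086
Finance | 106170
Finance | 120944
Finance | 149887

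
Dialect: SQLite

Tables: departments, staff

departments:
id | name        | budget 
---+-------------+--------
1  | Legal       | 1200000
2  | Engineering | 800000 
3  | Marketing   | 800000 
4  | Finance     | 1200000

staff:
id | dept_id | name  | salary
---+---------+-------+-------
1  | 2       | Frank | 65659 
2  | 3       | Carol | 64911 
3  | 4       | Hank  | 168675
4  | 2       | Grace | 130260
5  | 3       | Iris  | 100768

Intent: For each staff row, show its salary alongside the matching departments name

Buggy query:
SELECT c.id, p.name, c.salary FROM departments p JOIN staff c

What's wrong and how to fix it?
Bug: Missing join condition: each staff row is matched to all departments rows instead of just its own

Fix: Add ON c.dept_id = p.id to the JOIN

Corrected query:
SELECT c.id, p.name, c.salary FROM departments p JOIN staff c ON c.dept_id = p.id

Result:
id | name        | salary
---+-------------+-------
1  | Engineering | 65659 
2  | Marketing   | 64911 
3  | Finance     | 168675
4  | Engineering | 130260
5  | Marketing   | 100768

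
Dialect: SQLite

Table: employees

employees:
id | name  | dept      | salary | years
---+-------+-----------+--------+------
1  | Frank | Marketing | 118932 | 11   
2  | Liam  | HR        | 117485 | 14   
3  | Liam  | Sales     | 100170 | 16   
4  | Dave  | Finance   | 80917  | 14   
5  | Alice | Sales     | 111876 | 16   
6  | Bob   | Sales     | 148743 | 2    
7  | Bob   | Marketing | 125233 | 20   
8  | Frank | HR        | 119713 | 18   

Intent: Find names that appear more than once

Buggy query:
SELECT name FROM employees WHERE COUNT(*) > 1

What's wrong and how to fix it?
Bug: COUNT(*) is an aggregate and cannot be used in WHERE

Fix: Group first, then use HAVING for the count condition

Corrected query:
SELECT name FROM employees GROUP BY name HAVING COUNT(*) > 1

Result:
name 
-----
Bob  
Frank
Liam 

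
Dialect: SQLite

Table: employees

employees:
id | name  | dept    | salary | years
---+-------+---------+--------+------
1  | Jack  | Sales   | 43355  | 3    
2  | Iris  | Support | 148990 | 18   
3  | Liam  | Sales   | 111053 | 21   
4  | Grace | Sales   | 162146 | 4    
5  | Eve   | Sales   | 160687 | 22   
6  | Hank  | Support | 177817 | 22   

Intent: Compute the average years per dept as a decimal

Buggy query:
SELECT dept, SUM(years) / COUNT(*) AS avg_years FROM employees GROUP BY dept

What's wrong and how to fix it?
Bug: Both operands are integers, so '/' performs integer division and truncates

Fix: Multiply by 1.0 (or CAST to REAL) to force floating-point division

Corrected query:
SELECT dept, SUM(years) * 1.0 / COUNT(*) AS avg_years FROM employees GROUP BY dept

Result:
dept    | avg_years
--------+----------
Sales   | 12.5     
Support | 20       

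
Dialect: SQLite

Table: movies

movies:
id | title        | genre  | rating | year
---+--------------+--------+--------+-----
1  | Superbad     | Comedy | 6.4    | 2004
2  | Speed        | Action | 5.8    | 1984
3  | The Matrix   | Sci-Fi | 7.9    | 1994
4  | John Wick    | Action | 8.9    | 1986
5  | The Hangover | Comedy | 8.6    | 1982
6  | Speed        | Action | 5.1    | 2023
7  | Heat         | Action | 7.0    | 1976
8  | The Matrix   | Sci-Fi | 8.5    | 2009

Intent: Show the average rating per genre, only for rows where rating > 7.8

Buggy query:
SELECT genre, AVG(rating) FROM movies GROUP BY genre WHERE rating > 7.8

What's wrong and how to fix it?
Bug: WHERE cannot follow GROUP BY

Fix: Move the WHERE clause before GROUP BY

Corrected query:
SELECT genre, AVG(rating) FROM movies WHERE rating > 7.8 GROUP BY genre

Result:
genre  | AVG(rating)
-------+------------
Action | 8.9        
Comedy | 8.6        
Sci-Fi | 8.2        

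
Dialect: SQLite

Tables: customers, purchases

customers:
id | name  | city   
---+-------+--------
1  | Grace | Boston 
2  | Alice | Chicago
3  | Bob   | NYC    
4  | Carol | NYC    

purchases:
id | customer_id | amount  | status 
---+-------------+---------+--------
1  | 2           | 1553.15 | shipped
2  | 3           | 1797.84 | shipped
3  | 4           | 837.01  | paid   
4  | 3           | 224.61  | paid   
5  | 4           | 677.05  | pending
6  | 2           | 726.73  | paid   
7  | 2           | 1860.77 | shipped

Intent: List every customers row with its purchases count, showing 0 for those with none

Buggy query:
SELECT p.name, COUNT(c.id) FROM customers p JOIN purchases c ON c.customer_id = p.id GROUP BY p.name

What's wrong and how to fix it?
Bug: An inner join excludes parents with zero children

Fix: Use LEFT JOIN so parents without children still appear (COUNT(c.id) gives 0)

Corrected query:
SELECT p.name, COUNT(c.id) FROM customers p LEFT JOIN purchases c ON c.customer_id = p.id GROUP BY p.name

Result:
name  | COUNT(c.id)
------+------------
Alice | 3          
Bob   | 2          
Carol | 2          
Grace | 0          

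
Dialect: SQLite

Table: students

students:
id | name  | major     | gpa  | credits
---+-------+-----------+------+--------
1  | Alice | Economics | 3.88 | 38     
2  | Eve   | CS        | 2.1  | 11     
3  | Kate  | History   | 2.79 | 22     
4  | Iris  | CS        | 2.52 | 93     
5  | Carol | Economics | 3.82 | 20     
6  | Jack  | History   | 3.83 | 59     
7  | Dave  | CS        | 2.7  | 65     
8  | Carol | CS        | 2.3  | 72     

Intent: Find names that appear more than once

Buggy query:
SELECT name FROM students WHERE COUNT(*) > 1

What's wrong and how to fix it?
Bug: COUNT(*) is an aggregate and cannot be used in WHERE

Fix: GROUP BY name, then filter groups with HAVING COUNT(*) > 1

Corrected query:
SELECT name FROM students GROUP BY name HAVING COUNT(*) > 1

Result:
name 
-----
Carol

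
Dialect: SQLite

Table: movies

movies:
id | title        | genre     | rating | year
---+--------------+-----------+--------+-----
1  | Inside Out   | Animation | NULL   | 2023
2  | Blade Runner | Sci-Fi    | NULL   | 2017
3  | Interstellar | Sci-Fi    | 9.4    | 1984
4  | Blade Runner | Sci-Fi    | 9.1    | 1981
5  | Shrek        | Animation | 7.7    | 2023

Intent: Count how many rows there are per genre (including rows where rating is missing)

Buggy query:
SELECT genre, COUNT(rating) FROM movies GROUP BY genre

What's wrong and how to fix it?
Bug: COUNT(rating) skips NULLs, so groups with missing rating are undercounted

Fix: Use COUNT(*) to count all rows regardless of NULL

Corrected query:
SELECT genre, COUNT(*) FROM movies GROUP BY genre

Result:
genre     | COUNT(*)
----------+---------
Animation | 2       
Sci-Fi    | 3       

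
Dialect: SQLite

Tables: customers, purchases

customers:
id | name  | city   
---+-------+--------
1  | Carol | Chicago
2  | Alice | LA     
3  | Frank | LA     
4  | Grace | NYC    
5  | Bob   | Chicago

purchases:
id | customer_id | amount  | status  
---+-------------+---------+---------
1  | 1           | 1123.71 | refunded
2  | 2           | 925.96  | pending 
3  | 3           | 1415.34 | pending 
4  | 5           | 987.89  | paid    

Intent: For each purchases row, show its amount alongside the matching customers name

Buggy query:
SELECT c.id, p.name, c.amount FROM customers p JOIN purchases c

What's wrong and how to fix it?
Bug: Missing join condition: each purchases row is matched to all customers rows instead of just its own

Fix: Specify the join condition linking the foreign key to the parent id

Corrected query:
SELECT c.id, p.name, c.amount FROM customers p JOIN purchases c ON c.customer_id = p.id

Result:
id | name  | amount 
---+-------+--------
1  | Carol | 1123.71
2  | Alice | 925.96 
3  | Frank | 1415.34
4  | Bob   | 987.89 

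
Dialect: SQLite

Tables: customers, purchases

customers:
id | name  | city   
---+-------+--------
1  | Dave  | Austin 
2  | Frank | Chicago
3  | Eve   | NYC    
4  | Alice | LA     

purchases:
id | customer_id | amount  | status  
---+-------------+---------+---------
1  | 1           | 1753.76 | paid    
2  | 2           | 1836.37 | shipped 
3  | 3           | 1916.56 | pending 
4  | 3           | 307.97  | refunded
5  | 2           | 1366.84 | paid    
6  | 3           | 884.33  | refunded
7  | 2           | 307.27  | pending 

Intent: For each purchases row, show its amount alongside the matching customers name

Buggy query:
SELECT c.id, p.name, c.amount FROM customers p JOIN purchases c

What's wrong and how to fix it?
Bug: Missing join condition: each purchases row is matched to all customers rows instead of just its own

Fix: Specify the join condition linking the foreign key to the parent id

Corrected query:
SELECT c.id, p.name, c.amount FROM customers p JOIN purchases c ON c.customer_id = p.id

Result:
id | name  | amount 
---+-------+--------
1  | Dave  | 1753.76
2  | Frank | 1836.37
3  | Eve   | 1916.56
4  | Eve   | 307.97 
5  | Frank | 1366.84
6  | Eve   | 884.33 
7  | Frank | 307.27 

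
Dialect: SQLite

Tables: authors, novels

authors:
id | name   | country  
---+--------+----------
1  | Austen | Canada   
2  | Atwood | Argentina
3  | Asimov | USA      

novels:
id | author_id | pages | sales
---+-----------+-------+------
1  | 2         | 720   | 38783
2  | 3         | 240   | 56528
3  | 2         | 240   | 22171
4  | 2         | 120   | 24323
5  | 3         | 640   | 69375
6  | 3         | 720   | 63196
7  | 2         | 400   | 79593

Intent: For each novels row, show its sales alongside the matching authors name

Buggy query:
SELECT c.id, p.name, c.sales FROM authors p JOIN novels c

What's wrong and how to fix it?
Bug: JOIN with no ON clause produces a cartesian product; every novels row pairs with every authors row

Fix: Add ON c.author_id = p.id to the JOIN

Corrected query:
SELECT c.id, p.name, c.sales FROM authors p JOIN novels c ON c.author_id = p.id

Result:
id | name   | sales
---+--------+------
1  | Atwood | 38783
2  | Asimov | 56528
3  | Atwood | 22171
4  | Atwood | 24323
5  | Asimov | 69375
6  | Asimov | 63196
7  | Atwood | 79593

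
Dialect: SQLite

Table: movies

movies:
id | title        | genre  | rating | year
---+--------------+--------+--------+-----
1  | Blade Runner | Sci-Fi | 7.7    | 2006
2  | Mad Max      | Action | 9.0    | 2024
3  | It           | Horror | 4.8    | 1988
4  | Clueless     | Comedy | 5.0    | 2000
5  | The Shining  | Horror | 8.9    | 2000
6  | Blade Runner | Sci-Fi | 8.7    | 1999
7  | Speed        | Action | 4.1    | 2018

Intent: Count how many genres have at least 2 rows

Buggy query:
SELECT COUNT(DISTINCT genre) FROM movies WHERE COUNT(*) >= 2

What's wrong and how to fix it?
Bug: WHERE filters individual rows, not groups, so a group-level COUNT is invalid there

Fix: Use a subquery that GROUPs and filters with HAVING, then count its rows

Corrected query:
SELECT COUNT(*) FROM (SELECT genre FROM movies GROUP BY genre HAVING COUNT(*) >= 2)

Result:
COUNT(*)
--------
3       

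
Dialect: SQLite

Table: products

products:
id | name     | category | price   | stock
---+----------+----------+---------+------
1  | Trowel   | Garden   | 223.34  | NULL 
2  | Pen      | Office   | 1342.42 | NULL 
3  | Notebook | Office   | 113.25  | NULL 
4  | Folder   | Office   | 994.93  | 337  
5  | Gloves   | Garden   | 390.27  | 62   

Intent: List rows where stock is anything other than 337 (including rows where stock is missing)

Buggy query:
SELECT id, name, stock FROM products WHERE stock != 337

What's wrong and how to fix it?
Bug: Inequality against NULL is unknown, not true; rows with NULL are dropped

Fix: Add an explicit OR stock IS NULL to include the missing-value rows

Corrected query:
SELECT id, name, stock FROM products WHERE stock != 337 OR stock IS NULL

Result:
id | name     | stock
---+----------+------
1  | Trowel   | NULL 
2  | Pen      | NULL 
3  | Notebook | NULL 
5  | Gloves   | 62   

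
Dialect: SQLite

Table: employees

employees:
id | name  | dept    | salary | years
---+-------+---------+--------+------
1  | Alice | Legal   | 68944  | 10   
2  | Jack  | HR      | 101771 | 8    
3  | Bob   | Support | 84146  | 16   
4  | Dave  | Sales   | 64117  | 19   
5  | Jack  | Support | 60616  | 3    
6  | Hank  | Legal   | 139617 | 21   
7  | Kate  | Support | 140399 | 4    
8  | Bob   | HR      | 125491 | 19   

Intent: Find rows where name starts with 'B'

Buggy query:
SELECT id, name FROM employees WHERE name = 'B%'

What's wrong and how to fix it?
Bug: Wildcards only work with LIKE; '=' treats '%' as a literal character

Fix: Use LIKE for wildcard pattern matching

Corrected query:
SELECT id, name FROM employees WHERE name LIKE 'B%'

Result:
id | name
---+-----
3  | Bob 
8  | Bob 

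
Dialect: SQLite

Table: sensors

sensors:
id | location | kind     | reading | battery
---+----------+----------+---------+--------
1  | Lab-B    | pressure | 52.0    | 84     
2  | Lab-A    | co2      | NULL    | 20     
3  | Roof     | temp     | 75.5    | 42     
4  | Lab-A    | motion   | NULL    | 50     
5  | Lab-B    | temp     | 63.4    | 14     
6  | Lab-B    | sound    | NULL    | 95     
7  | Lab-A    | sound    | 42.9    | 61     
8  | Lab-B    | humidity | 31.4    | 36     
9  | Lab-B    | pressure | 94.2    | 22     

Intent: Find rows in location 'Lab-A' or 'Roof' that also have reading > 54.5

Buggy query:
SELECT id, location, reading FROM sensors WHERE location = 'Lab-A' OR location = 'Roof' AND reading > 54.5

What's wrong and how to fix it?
Bug: AND binds tighter than OR, so this parses as location = 'Lab-A' OR (location = 'Roof' AND reading > 54.5)

Fix: Group the OR with parentheses (or use IN), then AND the threshold

Corrected query:
SELECT id, location, reading FROM sensors WHERE (location = 'Lab-A' OR location = 'Roof') AND reading > 54.5

Result:
id | location | reading
---+----------+--------
3  | Roof     | 75.5   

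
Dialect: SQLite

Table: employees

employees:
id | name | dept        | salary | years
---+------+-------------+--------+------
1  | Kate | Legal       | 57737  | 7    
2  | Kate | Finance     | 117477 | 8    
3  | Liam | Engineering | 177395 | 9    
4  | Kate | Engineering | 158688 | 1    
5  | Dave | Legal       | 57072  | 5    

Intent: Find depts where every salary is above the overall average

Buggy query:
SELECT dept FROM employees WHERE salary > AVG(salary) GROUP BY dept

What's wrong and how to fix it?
Bug: WHERE evaluates per row before aggregation, so AVG() is unavailable

Fix: Compute the overall average in a scalar subquery and compare each group's MIN against it in HAVING

Corrected query:
SELECT dept FROM employees GROUP BY dept HAVING MIN(salary) > (SELECT AVG(salary) FROM employees)

Result:
dept       
-----------
Engineering
Finance    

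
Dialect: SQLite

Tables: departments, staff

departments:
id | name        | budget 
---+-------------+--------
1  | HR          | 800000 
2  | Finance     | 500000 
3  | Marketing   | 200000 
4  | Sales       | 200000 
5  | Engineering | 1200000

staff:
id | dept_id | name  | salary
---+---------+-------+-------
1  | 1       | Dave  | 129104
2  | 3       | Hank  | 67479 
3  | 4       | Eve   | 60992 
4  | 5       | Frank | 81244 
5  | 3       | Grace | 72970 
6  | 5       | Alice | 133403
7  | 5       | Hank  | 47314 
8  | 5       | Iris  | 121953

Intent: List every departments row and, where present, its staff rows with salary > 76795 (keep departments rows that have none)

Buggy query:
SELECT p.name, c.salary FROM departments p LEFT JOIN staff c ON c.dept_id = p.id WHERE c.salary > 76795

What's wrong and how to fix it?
Bug: Filtering c.salary in WHERE discards the NULL rows produced by LEFT JOIN, turning it into an inner join

Fix: Put 'c.salary > 76795' in the JOIN's ON clause instead of WHERE

Corrected query:
SELECT p.name, c.salary FROM departments p LEFT JOIN staff c ON c.dept_id = p.id AND c.salary > 76795

Result:
name        | salary
------------+-------
HR          | 129104
Finance     | NULL  
Marketing   | NULL  
Sales       | NULL  
Engineering | 81244 
Engineering | 121953
Engineering | 133403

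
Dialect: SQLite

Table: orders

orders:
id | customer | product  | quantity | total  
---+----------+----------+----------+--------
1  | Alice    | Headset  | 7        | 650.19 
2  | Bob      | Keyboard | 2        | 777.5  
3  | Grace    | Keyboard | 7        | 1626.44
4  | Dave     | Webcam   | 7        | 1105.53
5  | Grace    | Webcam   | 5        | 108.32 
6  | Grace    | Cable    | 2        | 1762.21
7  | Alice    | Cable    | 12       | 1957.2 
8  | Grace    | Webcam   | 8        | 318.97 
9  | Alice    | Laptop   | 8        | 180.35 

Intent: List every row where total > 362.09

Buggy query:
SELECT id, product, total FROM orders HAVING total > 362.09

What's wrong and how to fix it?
Bug: HAVING filters the output of aggregation, but this query has no GROUP BY and no aggregate functions, so SQLite rejects it (HAVING clause on a non-aggregate query); the condition here is per row

Fix: Replace HAVING with WHERE since the condition applies to individual rows

Corrected query:
SELECT id, product, total FROM orders WHERE total > 362.09

Result:
id | product  | total  
---+----------+--------
1  | Headset  | 650.19 
2  | Keyboard | 777.5  
3  | Keyboard | 1626.44
4  | Webcam   | 1105.53
6  | Cable    | 1762.21
7  | Cable    | 1957.2 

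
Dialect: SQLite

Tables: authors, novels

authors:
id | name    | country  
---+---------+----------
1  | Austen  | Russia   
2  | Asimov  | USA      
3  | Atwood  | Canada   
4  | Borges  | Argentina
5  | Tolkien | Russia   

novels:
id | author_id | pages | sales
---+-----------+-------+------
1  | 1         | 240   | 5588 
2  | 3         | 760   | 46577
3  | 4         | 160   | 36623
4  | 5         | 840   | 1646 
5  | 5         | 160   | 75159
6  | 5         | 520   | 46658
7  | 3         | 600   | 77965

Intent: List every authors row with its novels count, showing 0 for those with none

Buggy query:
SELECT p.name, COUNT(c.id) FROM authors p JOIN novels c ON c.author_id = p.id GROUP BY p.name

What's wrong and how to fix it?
Bug: INNER JOIN drops authors rows that have no matching novels rows

Fix: Switch to LEFT JOIN to retain unmatched parent rows

Corrected query:
SELECT p.name, COUNT(c.id) FROM authors p LEFT JOIN novels c ON c.author_id = p.id GROUP BY p.name

Result:
name    | COUNT(c.id)
--------+------------
Asimov  | 0          
Atwood  | 2          
Austen  | 1          
Borges  | 1          
Tolkien | 3          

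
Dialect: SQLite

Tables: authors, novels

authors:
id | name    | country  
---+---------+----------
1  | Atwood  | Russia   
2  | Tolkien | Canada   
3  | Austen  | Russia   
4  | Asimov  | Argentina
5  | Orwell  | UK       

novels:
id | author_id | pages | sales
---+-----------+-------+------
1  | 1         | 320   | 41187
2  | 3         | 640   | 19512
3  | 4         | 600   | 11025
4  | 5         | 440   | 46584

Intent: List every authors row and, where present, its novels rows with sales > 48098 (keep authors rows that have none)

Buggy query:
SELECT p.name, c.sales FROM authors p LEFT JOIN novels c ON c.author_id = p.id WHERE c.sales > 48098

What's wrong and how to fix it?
Bug: Filtering c.sales in WHERE discards the NULL rows produced by LEFT JOIN, turning it into an inner join

Fix: Put 'c.sales > 48098' in the JOIN's ON clause instead of WHERE

Corrected query:
SELECT p.name, c.sales FROM authors p LEFT JOIN novels c ON c.author_id = p.id AND c.sales > 48098

Result:
name    | sales
--------+------
Atwood  | NULL 
Tolkien | NULL 
Austen  | NULL 
Asimov  | NULL 
Orwell  | NULL 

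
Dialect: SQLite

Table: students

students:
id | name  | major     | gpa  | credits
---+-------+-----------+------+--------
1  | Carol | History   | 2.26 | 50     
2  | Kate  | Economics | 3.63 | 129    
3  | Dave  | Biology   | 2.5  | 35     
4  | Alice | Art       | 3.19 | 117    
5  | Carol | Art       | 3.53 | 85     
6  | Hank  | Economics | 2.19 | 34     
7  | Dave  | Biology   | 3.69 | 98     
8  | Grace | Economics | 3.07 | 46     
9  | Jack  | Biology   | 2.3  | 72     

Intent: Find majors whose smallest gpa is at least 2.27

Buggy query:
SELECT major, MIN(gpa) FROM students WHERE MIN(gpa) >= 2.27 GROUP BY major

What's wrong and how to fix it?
Bug: MIN() in WHERE is a misuse of aggregate

Fix: Replace WHERE with HAVING after the GROUP BY

Corrected query:
SELECT major, MIN(gpa) FROM students GROUP BY major HAVING MIN(gpa) >= 2.27

Result:
major   | MIN(gpa)
--------+---------
Art     | 3.19    
Biology | 2.3     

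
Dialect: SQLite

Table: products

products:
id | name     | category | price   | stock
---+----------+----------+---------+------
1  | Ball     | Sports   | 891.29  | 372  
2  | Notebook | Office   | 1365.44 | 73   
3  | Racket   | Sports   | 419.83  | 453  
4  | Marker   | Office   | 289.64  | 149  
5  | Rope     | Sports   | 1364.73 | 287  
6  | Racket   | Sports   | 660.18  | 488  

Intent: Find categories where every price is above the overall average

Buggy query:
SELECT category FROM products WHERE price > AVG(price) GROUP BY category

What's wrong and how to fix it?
Bug: WHERE evaluates per row before aggregation, so AVG() is unavailable

Fix: Compute the overall average in a scalar subquery and compare each group's MIN against it in HAVING

Corrected query:
SELECT category FROM products GROUP BY category HAVING MIN(price) > (SELECT AVG(price) FROM products)

Result:
(no rows)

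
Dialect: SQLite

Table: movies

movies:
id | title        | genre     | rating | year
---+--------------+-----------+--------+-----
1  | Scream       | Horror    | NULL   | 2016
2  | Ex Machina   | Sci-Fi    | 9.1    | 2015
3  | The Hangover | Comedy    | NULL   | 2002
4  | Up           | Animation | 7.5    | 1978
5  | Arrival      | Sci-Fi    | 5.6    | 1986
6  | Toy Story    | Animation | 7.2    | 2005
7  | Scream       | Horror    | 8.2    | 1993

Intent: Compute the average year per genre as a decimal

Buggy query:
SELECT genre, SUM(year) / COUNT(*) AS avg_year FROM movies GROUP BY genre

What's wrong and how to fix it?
Bug: Both operands are integers, so '/' performs integer division and truncates

Fix: Cast one side to REAL so the division keeps the fractional part

Corrected query:
SELECT genre, SUM(year) * 1.0 / COUNT(*) AS avg_year FROM movies GROUP BY genre

Result:
genre     | avg_year
----------+---------
Animation | 1991.5  
Comedy    | 2002    
Horror    | 2004.5  
Sci-Fi    | 2000.5  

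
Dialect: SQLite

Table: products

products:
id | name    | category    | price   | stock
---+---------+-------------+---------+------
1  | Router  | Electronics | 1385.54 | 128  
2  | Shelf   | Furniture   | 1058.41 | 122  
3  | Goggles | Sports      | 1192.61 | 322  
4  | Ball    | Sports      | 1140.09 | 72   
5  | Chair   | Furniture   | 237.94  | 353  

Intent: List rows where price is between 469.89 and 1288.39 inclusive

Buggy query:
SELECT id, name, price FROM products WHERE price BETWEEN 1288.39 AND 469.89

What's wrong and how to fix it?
Bug: BETWEEN expects the lower bound first; with 1288.39 AND 469.89 the range is empty

Fix: Swap the bounds so the smaller value comes first

Corrected query:
SELECT id, name, price FROM products WHERE price BETWEEN 469.89 AND 1288.39

Result:
id | name    | price  
---+---------+--------
2  | Shelf   | 1058.41
3  | Goggles | 1192.61
4  | Ball    | 1140.09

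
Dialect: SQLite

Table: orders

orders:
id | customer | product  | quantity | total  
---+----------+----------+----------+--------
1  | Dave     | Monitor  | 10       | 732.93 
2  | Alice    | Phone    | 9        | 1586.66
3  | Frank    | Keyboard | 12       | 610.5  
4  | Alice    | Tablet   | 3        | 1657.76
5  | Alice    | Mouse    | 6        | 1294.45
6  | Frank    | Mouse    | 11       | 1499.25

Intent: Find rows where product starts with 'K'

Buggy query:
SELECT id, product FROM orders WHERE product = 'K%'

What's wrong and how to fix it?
Bug: '=' compares the literal string including the % character; pattern matching needs LIKE

Fix: Use LIKE for wildcard pattern matching

Corrected query:
SELECT id, product FROM orders WHERE product LIKE 'K%'

Result:
id | product 
---+---------
3  | Keyboard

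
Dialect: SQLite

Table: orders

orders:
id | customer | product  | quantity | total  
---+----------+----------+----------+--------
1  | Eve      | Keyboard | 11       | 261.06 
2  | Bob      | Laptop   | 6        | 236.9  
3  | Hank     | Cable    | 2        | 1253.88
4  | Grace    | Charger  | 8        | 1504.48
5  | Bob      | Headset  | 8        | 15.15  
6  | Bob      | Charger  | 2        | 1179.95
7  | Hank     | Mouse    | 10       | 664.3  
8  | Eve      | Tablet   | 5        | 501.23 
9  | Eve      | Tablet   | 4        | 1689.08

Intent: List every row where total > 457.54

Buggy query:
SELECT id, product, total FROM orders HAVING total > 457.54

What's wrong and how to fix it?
Bug: HAVING filters the output of aggregation, but this query has no GROUP BY and no aggregate functions, so SQLite rejects it (HAVING clause on a non-aggregate query); the condition here is per row

Fix: Use WHERE for row-level filtering

Corrected query:
SELECT id, product, total FROM orders WHERE total > 457.54

Result:
id | product | total  
---+---------+--------
3  | Cable   | 1253.88
4  | Charger | 1504.48
6  | Charger | 1179.95
7  | Mouse   | 664.3  
8  | Tablet  | 501.23 
9  | Tablet  | 1689.08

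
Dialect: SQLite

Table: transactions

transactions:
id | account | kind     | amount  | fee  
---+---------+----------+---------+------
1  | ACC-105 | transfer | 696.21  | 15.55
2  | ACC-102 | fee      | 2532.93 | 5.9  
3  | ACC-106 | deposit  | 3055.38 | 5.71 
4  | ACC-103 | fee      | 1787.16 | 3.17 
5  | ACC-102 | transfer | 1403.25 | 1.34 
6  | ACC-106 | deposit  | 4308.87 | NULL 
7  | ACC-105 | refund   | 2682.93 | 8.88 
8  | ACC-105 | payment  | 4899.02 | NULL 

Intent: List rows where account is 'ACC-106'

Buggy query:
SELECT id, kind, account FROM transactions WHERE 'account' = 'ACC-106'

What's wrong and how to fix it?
Bug: 'account' in single quotes is a string literal, not the column; the comparison is literal-vs-literal and never true

Fix: Reference the column as account without single quotes

Corrected query:
SELECT id, kind, account FROM transactions WHERE account = 'ACC-106'

Result:
id | kind    | account
---+---------+--------
3  | deposit | ACC-106
6  | deposit | ACC-106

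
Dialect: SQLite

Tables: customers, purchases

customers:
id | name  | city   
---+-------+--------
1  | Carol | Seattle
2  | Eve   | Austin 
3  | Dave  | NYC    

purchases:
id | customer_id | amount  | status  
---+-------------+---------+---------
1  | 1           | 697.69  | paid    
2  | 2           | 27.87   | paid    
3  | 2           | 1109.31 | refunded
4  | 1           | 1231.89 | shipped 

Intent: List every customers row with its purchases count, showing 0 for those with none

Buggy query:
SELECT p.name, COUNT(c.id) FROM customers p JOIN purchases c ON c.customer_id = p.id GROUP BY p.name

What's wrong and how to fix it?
Bug: INNER JOIN drops customers rows that have no matching purchases rows

Fix: Switch to LEFT JOIN to retain unmatched parent rows

Corrected query:
SELECT p.name, COUNT(c.id) FROM customers p LEFT JOIN purchases c ON c.customer_id = p.id GROUP BY p.name

Result:
name  | COUNT(c.id)
------+------------
Carol | 2          
Dave  | 0          
Eve   | 2          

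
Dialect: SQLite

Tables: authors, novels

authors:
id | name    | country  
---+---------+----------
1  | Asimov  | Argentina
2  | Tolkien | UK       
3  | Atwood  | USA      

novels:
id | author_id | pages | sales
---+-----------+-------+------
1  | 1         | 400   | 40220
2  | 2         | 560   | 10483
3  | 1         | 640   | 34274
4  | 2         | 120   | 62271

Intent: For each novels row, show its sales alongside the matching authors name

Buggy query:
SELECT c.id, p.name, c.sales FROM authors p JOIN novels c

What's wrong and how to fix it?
Bug: JOIN with no ON clause produces a cartesian product; every novels row pairs with every authors row

Fix: Add ON c.author_id = p.id to the JOIN

Corrected query:
SELECT c.id, p.name, c.sales FROM authors p JOIN novels c ON c.author_id = p.id

Result:
id | name    | sales
---+---------+------
1  | Asimov  | 40220
2  | Tolkien | 10483
3  | Asimov  | 34274
4  | Tolkien | 62271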